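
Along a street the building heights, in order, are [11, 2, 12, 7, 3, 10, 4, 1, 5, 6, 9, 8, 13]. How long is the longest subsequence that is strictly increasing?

Let dp[i] be the length of the longest such subsequence ending at index i:
i:      1  2  3  4  5  6  7  8  9 10 11 12 13
a[i]:  11  2 12  7  3 10  4  1  5  6  9  8 13
dp:     1  1  2  2  2  3  3  1  4  5  6  6  7
Maximum dp value is 7.

7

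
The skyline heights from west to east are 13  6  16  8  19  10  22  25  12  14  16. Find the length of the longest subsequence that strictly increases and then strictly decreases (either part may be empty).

6

inc[i] = longest strictly increasing subsequence ending at i; dec[i] = longest strictly decreasing subsequence starting at i:
i:      1  2  3  4  5  6  7  8  9 10 11
a[i]:  13  6 16  8 19 10 22 25 12 14 16
inc:    1  1  2  2  3  3  4  5  4  5  6
dec:    2  1  2  1  2  1  2  2  1  1  1
Best peak at i=8 (value 25): inc=5, dec=2, length 5+2−1 = 6.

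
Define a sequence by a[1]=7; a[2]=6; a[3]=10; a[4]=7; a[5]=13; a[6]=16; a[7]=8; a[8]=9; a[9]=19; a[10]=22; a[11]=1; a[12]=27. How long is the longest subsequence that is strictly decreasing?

Let dp[i] be the longest strictly decreasing subsequence ending at i:
i:      1  2  3  4  5  6  7  8  9 10 11 12
a[i]:   7  6 10  7 13 16  8  9 19 22  1 27
dp:     1  2  1  2  1  1  2  2  1  1  3  1
Maximum is 3.

3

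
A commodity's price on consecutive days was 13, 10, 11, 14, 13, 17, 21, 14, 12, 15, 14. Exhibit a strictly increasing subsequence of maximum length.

Patience tails give the LIS length; then backtrack through the dp parents:
13 → extends → [13]
10 → replaces 13 → [10]
11 → extends → [10, 11]
14 → extends → [10, 11, 14]
13 → replaces 14 → [10, 11, 13]
17 → extends → [10, 11, 13, 17]
21 → extends → [10, 11, 13, 17, 21]
14 → replaces 17 → [10, 11, 13, 14, 21]
12 → replaces 13 → [10, 11, 12, 14, 21]
15 → replaces 21 → [10, 11, 12, 14, 15]
14 → already a tail → [10, 11, 12, 14, 15]
Length 5; one witness is 10, 11, 14, 17, 21.

10, 11, 14, 17, 21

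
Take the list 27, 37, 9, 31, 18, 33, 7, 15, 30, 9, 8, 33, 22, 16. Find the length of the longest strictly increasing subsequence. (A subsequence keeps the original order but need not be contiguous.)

4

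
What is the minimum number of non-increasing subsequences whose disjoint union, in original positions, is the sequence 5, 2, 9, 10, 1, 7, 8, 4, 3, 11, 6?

4

Place each on the leftmost legal pile:
5 → new pile 1 (tops now [5])
2 → pile 1 (tops now [2])
9 → new pile 2 (tops now [2, 9])
10 → new pile 3 (tops now [2, 9, 10])
1 → pile 1 (tops now [1, 9, 10])
7 → pile 2 (tops now [1, 7, 10])
8 → pile 3 (tops now [1, 7, 8])
4 → pile 2 (tops now [1, 4, 8])
3 → pile 2 (tops now [1, 3, 8])
11 → new pile 4 (tops now [1, 3, 8, 11])
6 → pile 3 (tops now [1, 3, 6, 11])
Four piles.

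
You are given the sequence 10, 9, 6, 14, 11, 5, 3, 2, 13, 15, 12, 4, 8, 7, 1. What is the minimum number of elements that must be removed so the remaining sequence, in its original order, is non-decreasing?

Fewest deletions = n − (longest non-decreasing subsequence).
Patience tails:
10 → extends → [10]
9 → replaces 10 → [9]
6 → replaces 9 → [6]
14 → extends → [6, 14]
11 → replaces 14 → [6, 11]
5 → replaces 6 → [5, 11]
3 → replaces 5 → [3, 11]
2 → replaces 3 → [2, 11]
13 → extends → [2, 11, 13]
15 → extends → [2, 11, 13, 15]
12 → replaces 13 → [2, 11, 12, 15]
4 → replaces 11 → [2, 4, 12, 15]
8 → replaces 12 → [2, 4, 8, 15]
7 → replaces 8 → [2, 4, 7, 15]
1 → replaces 2 → [1, 4, 7, 15]
Longest non-decreasing subsequence has length 4, so deletions = 15 − 4 = 11.

11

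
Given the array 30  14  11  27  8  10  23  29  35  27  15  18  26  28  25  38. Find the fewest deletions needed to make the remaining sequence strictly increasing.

9

Fewest deletions = n − (longest strictly increasing subsequence).
Patience tails:
30 → extends → [30]
14 → replaces 30 → [14]
11 → replaces 14 → [11]
27 → extends → [11, 27]
8 → replaces 11 → [8, 27]
10 → replaces 27 → [8, 10]
23 → extends → [8, 10, 23]
29 → extends → [8, 10, 23, 29]
35 → extends → [8, 10, 23, 29, 35]
27 → replaces 29 → [8, 10, 23, 27, 35]
15 → replaces 23 → [8, 10, 15, 27, 35]
18 → replaces 27 → [8, 10, 15, 18, 35]
26 → replaces 35 → [8, 10, 15, 18, 26]
28 → extends → [8, 10, 15, 18, 26, 28]
25 → replaces 26 → [8, 10, 15, 18, 25, 28]
38 → extends → [8, 10, 15, 18, 25, 28, 38]
Longest strictly increasing subsequence has length 7, so deletions = 16 − 7 = 9.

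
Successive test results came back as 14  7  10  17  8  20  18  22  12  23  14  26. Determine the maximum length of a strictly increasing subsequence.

7

Track the smallest tail for each achievable length (strict):
14 → extends → [14]
7 → replaces 14 → [7]
10 → extends → [7, 10]
17 → extends → [7, 10, 17]
8 → replaces 10 → [7, 8, 17]
20 → extends → [7, 8, 17, 20]
18 → replaces 20 → [7, 8, 17, 18]
22 → extends → [7, 8, 17, 18, 22]
12 → replaces 17 → [7, 8, 12, 18, 22]
23 → extends → [7, 8, 12, 18, 22, 23]
14 → replaces 18 → [7, 8, 12, 14, 22, 23]
26 → extends → [7, 8, 12, 14, 22, 23, 26]
Seven tails, so the longest strictly increasing subsequence has length 7 (e.g. 7, 10, 17, 20, 22, 23, 26).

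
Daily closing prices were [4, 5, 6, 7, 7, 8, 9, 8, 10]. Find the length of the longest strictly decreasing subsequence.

2

Let dp[i] be the longest strictly decreasing subsequence ending at i:
i:      1  2  3  4  5  6  7  8  9
a[i]:   4  5  6  7  7  8  9  8 10
dp:     1  1  1  1  1  1  1  2  1
Maximum is 2.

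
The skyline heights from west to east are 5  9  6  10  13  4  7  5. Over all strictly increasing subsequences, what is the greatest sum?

Let S[i] be the best sum of a strictly increasing subsequence ending at i:
i:      1  2  3  4  5  6  7  8
a[i]:   5  9  6 10 13  4  7  5
S:      5 14 11 24 37  4 18  9
Maximum is 37 (e.g. 5 + 9 + 10 + 13).

37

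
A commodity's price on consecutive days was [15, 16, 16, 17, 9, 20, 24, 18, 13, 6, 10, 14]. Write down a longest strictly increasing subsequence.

Patience tails give the LIS length; then backtrack through the dp parents:
15 → extends → [15]
16 → extends → [15, 16]
16 → already a tail → [15, 16]
17 → extends → [15, 16, 17]
9 → replaces 15 → [9, 16, 17]
20 → extends → [9, 16, 17, 20]
24 → extends → [9, 16, 17, 20, 24]
18 → replaces 20 → [9, 16, 17, 18, 24]
13 → replaces 16 → [9, 13, 17, 18, 24]
6 → replaces 9 → [6, 13, 17, 18, 24]
10 → replaces 13 → [6, 10, 17, 18, 24]
14 → replaces 17 → [6, 10, 14, 18, 24]
Length 5; one witness is 15, 16, 17, 20, 24.

15, 16, 17, 20, 24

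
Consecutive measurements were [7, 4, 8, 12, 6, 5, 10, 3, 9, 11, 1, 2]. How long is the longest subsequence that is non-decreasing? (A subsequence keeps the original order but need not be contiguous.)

Let dp[i] be the length of the longest such subsequence ending at index i:
i:      1  2  3  4  5  6  7  8  9 10 11 12
a[i]:   7  4  8 12  6  5 10  3  9 11  1  2
dp:     1  1  2  3  2  2  3  1  3  4  1  2
Maximum dp value is 4.

4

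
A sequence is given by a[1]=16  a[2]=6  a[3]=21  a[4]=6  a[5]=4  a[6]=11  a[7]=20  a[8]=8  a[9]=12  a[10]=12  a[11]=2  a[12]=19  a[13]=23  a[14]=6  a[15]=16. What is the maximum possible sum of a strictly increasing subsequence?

Let S[i] be the best sum of a strictly increasing subsequence ending at i:
i:      1  2  3  4  5  6  7  8  9 10 11 12 13 14 15
a[i]:  16  6 21  6  4 11 20  8 12 12  2 19 23  6 16
S:     16  6 37  6  4 17 37 14 29 29  2 48 71 10 45
Maximum is 71 (e.g. 6 + 11 + 12 + 19 + 23).

71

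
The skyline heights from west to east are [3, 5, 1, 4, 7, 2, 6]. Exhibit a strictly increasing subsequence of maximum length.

Patience tails give the LIS length; then backtrack through the dp parents:
3 → extends → [3]
5 → extends → [3, 5]
1 → replaces 3 → [1, 5]
4 → replaces 5 → [1, 4]
7 → extends → [1, 4, 7]
2 → replaces 4 → [1, 2, 7]
6 → replaces 7 → [1, 2, 6]
Length 3; one witness is 3, 5, 7.

3, 5, 7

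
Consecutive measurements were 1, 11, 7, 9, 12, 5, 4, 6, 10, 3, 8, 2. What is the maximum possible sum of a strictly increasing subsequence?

29

Let S[i] be the best sum of a strictly increasing subsequence ending at i:
i:      1  2  3  4  5  6  7  8  9 10 11 12
a[i]:   1 11  7  9 12  5  4  6 10  3  8  2
S:      1 12  8 17 29  6  5 12 27  4 20  3
Maximum is 29 (e.g. 1 + 7 + 9 + 12).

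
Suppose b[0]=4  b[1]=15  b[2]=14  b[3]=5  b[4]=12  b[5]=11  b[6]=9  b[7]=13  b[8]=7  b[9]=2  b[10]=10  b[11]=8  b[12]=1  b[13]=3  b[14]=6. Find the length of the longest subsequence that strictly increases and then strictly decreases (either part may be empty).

inc[i] = longest strictly increasing subsequence ending at i; dec[i] = longest strictly decreasing subsequence starting at i:
i:      0  1  2  3  4  5  6  7  8  9 10 11 12 13 14
b[i]:   4 15 14  5 12 11  9 13  7  2 10  8  1  3  6
inc:    1  2  2  2  3  3  3  4  3  1  4  4  1  2  3
dec:    3  8  7  3  6  5  4  4  3  2  3  2  1  1  1
Best peak at i=1 (value 15): inc=2, dec=8, length 2+8−1 = 9.

9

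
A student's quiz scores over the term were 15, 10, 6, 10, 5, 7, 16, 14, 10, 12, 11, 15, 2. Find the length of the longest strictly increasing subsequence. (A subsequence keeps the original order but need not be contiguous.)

5

Track the smallest tail for each achievable length (strict):
15 → extends → [15]
10 → replaces 15 → [10]
6 → replaces 10 → [6]
10 → extends → [6, 10]
5 → replaces 6 → [5, 10]
7 → replaces 10 → [5, 7]
16 → extends → [5, 7, 16]
14 → replaces 16 → [5, 7, 14]
10 → replaces 14 → [5, 7, 10]
12 → extends → [5, 7, 10, 12]
11 → replaces 12 → [5, 7, 10, 11]
15 → extends → [5, 7, 10, 11, 15]
2 → replaces 5 → [2, 7, 10, 11, 15]
Five tails, so the longest strictly increasing subsequence has length 5 (e.g. 6, 7, 10, 12, 15).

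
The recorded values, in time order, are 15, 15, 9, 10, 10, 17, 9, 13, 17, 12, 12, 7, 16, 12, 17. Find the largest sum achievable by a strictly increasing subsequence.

65

Let S[i] be the best sum of a strictly increasing subsequence ending at i:
i:      1  2  3  4  5  6  7  8  9 10 11 12 13 14 15
a[i]:  15 15  9 10 10 17  9 13 17 12 12  7 16 12 17
S:     15 15  9 19 19 36  9 32 49 31 31  7 48 31 65
Maximum is 65 (e.g. 9 + 10 + 13 + 16 + 17).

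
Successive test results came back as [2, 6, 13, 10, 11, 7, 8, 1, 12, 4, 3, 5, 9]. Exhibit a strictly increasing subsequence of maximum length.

2, 6, 10, 11, 12

Patience tails give the LIS length; then backtrack through the dp parents:
2 → extends → [2]
6 → extends → [2, 6]
13 → extends → [2, 6, 13]
10 → replaces 13 → [2, 6, 10]
11 → extends → [2, 6, 10, 11]
7 → replaces 10 → [2, 6, 7, 11]
8 → replaces 11 → [2, 6, 7, 8]
1 → replaces 2 → [1, 6, 7, 8]
12 → extends → [1, 6, 7, 8, 12]
4 → replaces 6 → [1, 4, 7, 8, 12]
3 → replaces 4 → [1, 3, 7, 8, 12]
5 → replaces 7 → [1, 3, 5, 8, 12]
9 → replaces 12 → [1, 3, 5, 8, 9]
Length 5; one witness is 2, 6, 10, 11, 12.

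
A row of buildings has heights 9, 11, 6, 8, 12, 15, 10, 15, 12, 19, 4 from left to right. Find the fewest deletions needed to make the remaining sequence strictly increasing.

6

Fewest deletions = n − (longest strictly increasing subsequence).
Patience tails:
9 → extends → [9]
11 → extends → [9, 11]
6 → replaces 9 → [6, 11]
8 → replaces 11 → [6, 8]
12 → extends → [6, 8, 12]
15 → extends → [6, 8, 12, 15]
10 → replaces 12 → [6, 8, 10, 15]
15 → already a tail → [6, 8, 10, 15]
12 → replaces 15 → [6, 8, 10, 12]
19 → extends → [6, 8, 10, 12, 19]
4 → replaces 6 → [4, 8, 10, 12, 19]
Longest strictly increasing subsequence has length 5, so deletions = 11 − 5 = 6.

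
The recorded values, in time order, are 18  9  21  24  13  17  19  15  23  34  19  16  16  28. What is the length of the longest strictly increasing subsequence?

6

Track the smallest tail for each achievable length (strict):
18 → extends → [18]
9 → replaces 18 → [9]
21 → extends → [9, 21]
24 → extends → [9, 21, 24]
13 → replaces 21 → [9, 13, 24]
17 → replaces 24 → [9, 13, 17]
19 → extends → [9, 13, 17, 19]
15 → replaces 17 → [9, 13, 15, 19]
23 → extends → [9, 13, 15, 19, 23]
34 → extends → [9, 13, 15, 19, 23, 34]
19 → already a tail → [9, 13, 15, 19, 23, 34]
16 → replaces 19 → [9, 13, 15, 16, 23, 34]
16 → already a tail → [9, 13, 15, 16, 23, 34]
28 → replaces 34 → [9, 13, 15, 16, 23, 28]
Six tails, so the longest strictly increasing subsequence has length 6 (e.g. 9, 13, 17, 19, 23, 34).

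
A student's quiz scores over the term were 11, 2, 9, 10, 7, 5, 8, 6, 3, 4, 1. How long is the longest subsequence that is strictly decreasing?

6

Negate each value so 'decreasing' becomes 'increasing', then run patience tails on the negated sequence:
-11 → extends → [-11]
-2 → extends → [-11, -2]
-9 → replaces -2 → [-11, -9]
-10 → replaces -9 → [-11, -10]
-7 → extends → [-11, -10, -7]
-5 → extends → [-11, -10, -7, -5]
-8 → replaces -7 → [-11, -10, -8, -5]
-6 → replaces -5 → [-11, -10, -8, -6]
-3 → extends → [-11, -10, -8, -6, -3]
-4 → replaces -3 → [-11, -10, -8, -6, -4]
-1 → extends → [-11, -10, -8, -6, -4, -1]
Six tails, so the longest strictly decreasing subsequence of the original has length 6.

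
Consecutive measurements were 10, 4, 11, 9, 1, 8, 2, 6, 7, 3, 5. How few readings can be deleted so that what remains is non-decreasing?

7

Fewest deletions = n − (longest non-decreasing subsequence).
Patience tails:
10 → extends → [10]
4 → replaces 10 → [4]
11 → extends → [4, 11]
9 → replaces 11 → [4, 9]
1 → replaces 4 → [1, 9]
8 → replaces 9 → [1, 8]
2 → replaces 8 → [1, 2]
6 → extends → [1, 2, 6]
7 → extends → [1, 2, 6, 7]
3 → replaces 6 → [1, 2, 3, 7]
5 → replaces 7 → [1, 2, 3, 5]
Longest non-decreasing subsequence has length 4, so deletions = 11 − 4 = 7.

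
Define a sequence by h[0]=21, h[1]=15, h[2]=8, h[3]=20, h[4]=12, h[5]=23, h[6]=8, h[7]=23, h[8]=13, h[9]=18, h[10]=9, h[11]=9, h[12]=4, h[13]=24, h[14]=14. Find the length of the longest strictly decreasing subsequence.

5

Negate each value so 'decreasing' becomes 'increasing', then run patience tails on the negated sequence:
-21 → extends → [-21]
-15 → extends → [-21, -15]
-8 → extends → [-21, -15, -8]
-20 → replaces -15 → [-21, -20, -8]
-12 → replaces -8 → [-21, -20, -12]
-23 → replaces -21 → [-23, -20, -12]
-8 → extends → [-23, -20, -12, -8]
-23 → already a tail → [-23, -20, -12, -8]
-13 → replaces -12 → [-23, -20, -13, -8]
-18 → replaces -13 → [-23, -20, -18, -8]
-9 → replaces -8 → [-23, -20, -18, -9]
-9 → already a tail → [-23, -20, -18, -9]
-4 → extends → [-23, -20, -18, -9, -4]
-24 → replaces -23 → [-24, -20, -18, -9, -4]
-14 → replaces -9 → [-24, -20, -18, -14, -4]
Five tails, so the longest strictly decreasing subsequence of the original has length 5.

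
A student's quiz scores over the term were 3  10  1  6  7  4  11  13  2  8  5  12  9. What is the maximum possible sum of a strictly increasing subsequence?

Let S[i] be the best sum of a strictly increasing subsequence ending at i:
i:      1  2  3  4  5  6  7  8  9 10 11 12 13
a[i]:   3 10  1  6  7  4 11 13  2  8  5 12  9
S:      3 13  1  9 16  7 27 40  3 24 12 39 33
Maximum is 40 (e.g. 3 + 6 + 7 + 11 + 13).

40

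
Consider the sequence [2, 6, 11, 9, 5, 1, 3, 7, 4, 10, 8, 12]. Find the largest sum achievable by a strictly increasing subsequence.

Let S[i] be the best sum of a strictly increasing subsequence ending at i:
i:      1  2  3  4  5  6  7  8  9 10 11 12
a[i]:   2  6 11  9  5  1  3  7  4 10  8 12
S:      2  8 19 17  7  1  5 15  9 27 23 39
Maximum is 39 (e.g. 2 + 6 + 9 + 10 + 12).

39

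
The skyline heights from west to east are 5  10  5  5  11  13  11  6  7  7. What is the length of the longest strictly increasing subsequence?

4

Let dp[i] be the length of the longest such subsequence ending at index i:
i:      1  2  3  4  5  6  7  8  9 10
a[i]:   5 10  5  5 11 13 11  6  7  7
dp:     1  2  1  1  3  4  3  2  3  3
Maximum dp value is 4.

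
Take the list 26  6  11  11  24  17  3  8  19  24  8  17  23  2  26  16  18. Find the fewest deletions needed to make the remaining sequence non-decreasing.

Fewest deletions = n − (longest non-decreasing subsequence).
i:      1  2  3  4  5  6  7  8  9 10 11 12 13 14 15 16 17
a[i]:  26  6 11 11 24 17  3  8 19 24  8 17 23  2 26 16 18
dp:     1  1  2  3  4  4  1  2  5  6  3  5  6  1  7  4  6
max dp = 7, so deletions = 17 − 7 = 10.

10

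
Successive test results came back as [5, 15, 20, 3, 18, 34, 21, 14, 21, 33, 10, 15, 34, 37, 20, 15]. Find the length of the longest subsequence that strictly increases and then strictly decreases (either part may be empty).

inc[i] = longest strictly increasing subsequence ending at i; dec[i] = longest strictly decreasing subsequence starting at i:
i:      1  2  3  4  5  6  7  8  9 10 11 12 13 14 15 16
a[i]:   5 15 20  3 18 34 21 14 21 33 10 15 34 37 20 15
inc:    1  2  3  1  3  4  4  2  4  5  2  3  6  7  4  3
dec:    2  3  4  1  3  4  3  2  3  3  1  1  3  3  2  1
Best peak at i=14 (value 37): inc=7, dec=3, length 7+3−1 = 9.

9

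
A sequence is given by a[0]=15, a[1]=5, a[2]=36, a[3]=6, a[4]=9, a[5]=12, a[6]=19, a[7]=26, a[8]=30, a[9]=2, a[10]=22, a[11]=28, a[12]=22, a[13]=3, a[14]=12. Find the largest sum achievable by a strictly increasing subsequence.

Let S[i] be the best sum of a strictly increasing subsequence ending at i:
i:       0   1   2   3   4   5   6   7   8   9  10  11  12  13  14
a[i]:   15   5  36   6   9  12  19  26  30   2  22  28  22   3  12
S:      15   5  51  11  20  32  51  77 107   2  73 105  73   5  32
Maximum is 107 (e.g. 5 + 6 + 9 + 12 + 19 + 26 + 30).

107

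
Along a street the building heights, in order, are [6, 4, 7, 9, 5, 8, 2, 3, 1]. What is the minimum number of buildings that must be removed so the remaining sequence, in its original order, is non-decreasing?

6

Fewest deletions = n − (longest non-decreasing subsequence).
i:     1 2 3 4 5 6 7 8 9
a[i]:  6 4 7 9 5 8 2 3 1
dp:    1 1 2 3 2 3 1 2 1
max dp = 3, so deletions = 9 − 3 = 6.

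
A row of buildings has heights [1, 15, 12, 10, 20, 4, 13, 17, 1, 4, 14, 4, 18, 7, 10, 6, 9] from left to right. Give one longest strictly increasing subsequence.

Patience tails give the LIS length; then backtrack through the dp parents:
1 → extends → [1]
15 → extends → [1, 15]
12 → replaces 15 → [1, 12]
10 → replaces 12 → [1, 10]
20 → extends → [1, 10, 20]
4 → replaces 10 → [1, 4, 20]
13 → replaces 20 → [1, 4, 13]
17 → extends → [1, 4, 13, 17]
1 → already a tail → [1, 4, 13, 17]
4 → already a tail → [1, 4, 13, 17]
14 → replaces 17 → [1, 4, 13, 14]
4 → already a tail → [1, 4, 13, 14]
18 → extends → [1, 4, 13, 14, 18]
7 → replaces 13 → [1, 4, 7, 14, 18]
10 → replaces 14 → [1, 4, 7, 10, 18]
6 → replaces 7 → [1, 4, 6, 10, 18]
9 → replaces 10 → [1, 4, 6, 9, 18]
Length 5; one witness is 1, 12, 13, 17, 18.

1, 12, 13, 17, 18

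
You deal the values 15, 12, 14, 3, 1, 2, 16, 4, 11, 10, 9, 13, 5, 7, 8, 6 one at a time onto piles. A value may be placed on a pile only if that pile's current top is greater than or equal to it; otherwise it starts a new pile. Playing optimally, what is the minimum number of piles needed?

6

The minimum number of non-increasing subsequences covering a sequence equals the length of its longest strictly increasing subsequence.
LIS length is 6 (e.g. 1, 2, 4, 5, 7, 8), so 6 piles are needed.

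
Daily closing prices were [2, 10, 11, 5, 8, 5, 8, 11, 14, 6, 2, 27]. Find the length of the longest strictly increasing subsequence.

Track the smallest tail for each achievable length (strict):
2 → extends → [2]
10 → extends → [2, 10]
11 → extends → [2, 10, 11]
5 → replaces 10 → [2, 5, 11]
8 → replaces 11 → [2, 5, 8]
5 → already a tail → [2, 5, 8]
8 → already a tail → [2, 5, 8]
11 → extends → [2, 5, 8, 11]
14 → extends → [2, 5, 8, 11, 14]
6 → replaces 8 → [2, 5, 6, 11, 14]
2 → already a tail → [2, 5, 6, 11, 14]
27 → extends → [2, 5, 6, 11, 14, 27]
Six tails, so the longest strictly increasing subsequence has length 6 (e.g. 2, 5, 8, 11, 14, 27).

6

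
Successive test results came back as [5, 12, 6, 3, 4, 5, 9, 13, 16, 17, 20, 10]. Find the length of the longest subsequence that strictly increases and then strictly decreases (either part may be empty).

inc[i] = longest strictly increasing subsequence ending at i; dec[i] = longest strictly decreasing subsequence starting at i:
i:      1  2  3  4  5  6  7  8  9 10 11 12
a[i]:   5 12  6  3  4  5  9 13 16 17 20 10
inc:    1  2  2  1  2  3  4  5  6  7  8  5
dec:    2  3  2  1  1  1  1  2  2  2  2  1
Best peak at i=11 (value 20): inc=8, dec=2, length 8+2−1 = 9.

9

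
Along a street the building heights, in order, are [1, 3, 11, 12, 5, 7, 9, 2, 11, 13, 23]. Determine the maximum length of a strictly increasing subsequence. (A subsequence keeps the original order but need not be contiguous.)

8

Let dp[i] be the length of the longest such subsequence ending at index i:
i:      1  2  3  4  5  6  7  8  9 10 11
a[i]:   1  3 11 12  5  7  9  2 11 13 23
dp:     1  2  3  4  3  4  5  2  6  7  8
Maximum dp value is 8.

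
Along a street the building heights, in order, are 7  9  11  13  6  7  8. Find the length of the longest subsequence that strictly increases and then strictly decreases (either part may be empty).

5

inc[i] = longest strictly increasing subsequence ending at i; dec[i] = longest strictly decreasing subsequence starting at i:
i:      1  2  3  4  5  6  7
a[i]:   7  9 11 13  6  7  8
inc:    1  2  3  4  1  2  3
dec:    2  2  2  2  1  1  1
Best peak at i=4 (value 13): inc=4, dec=2, length 4+2−1 = 5.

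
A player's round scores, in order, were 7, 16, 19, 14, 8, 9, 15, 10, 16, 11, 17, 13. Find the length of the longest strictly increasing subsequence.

6

Track the smallest tail for each achievable length (strict):
7 → extends → [7]
16 → extends → [7, 16]
19 → extends → [7, 16, 19]
14 → replaces 16 → [7, 14, 19]
8 → replaces 14 → [7, 8, 19]
9 → replaces 19 → [7, 8, 9]
15 → extends → [7, 8, 9, 15]
10 → replaces 15 → [7, 8, 9, 10]
16 → extends → [7, 8, 9, 10, 16]
11 → replaces 16 → [7, 8, 9, 10, 11]
17 → extends → [7, 8, 9, 10, 11, 17]
13 → replaces 17 → [7, 8, 9, 10, 11, 13]
Six tails, so the longest strictly increasing subsequence has length 6 (e.g. 7, 8, 9, 15, 16, 17).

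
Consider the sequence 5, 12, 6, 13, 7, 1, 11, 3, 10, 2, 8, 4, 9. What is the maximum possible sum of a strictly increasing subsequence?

Let S[i] be the best sum of a strictly increasing subsequence ending at i:
i:      1  2  3  4  5  6  7  8  9 10 11 12 13
a[i]:   5 12  6 13  7  1 11  3 10  2  8  4  9
S:      5 17 11 30 18  1 29  4 28  3 26  8 35
Maximum is 35 (e.g. 5 + 6 + 7 + 8 + 9).

35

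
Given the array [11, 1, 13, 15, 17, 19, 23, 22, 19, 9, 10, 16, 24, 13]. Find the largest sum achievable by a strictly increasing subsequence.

122

Let S[i] be the best sum of a strictly increasing subsequence ending at i:
i:       1   2   3   4   5   6   7   8   9  10  11  12  13  14
a[i]:   11   1  13  15  17  19  23  22  19   9  10  16  24  13
S:      11   1  24  39  56  75  98  97  75  10  20  55 122  33
Maximum is 122 (e.g. 11 + 13 + 15 + 17 + 19 + 23 + 24).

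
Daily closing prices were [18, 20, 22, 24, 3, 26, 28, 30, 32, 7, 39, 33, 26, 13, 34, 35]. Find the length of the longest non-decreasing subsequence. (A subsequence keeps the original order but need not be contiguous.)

Track the smallest tail for each achievable length (allowing ties):
18 → extends → [18]
20 → extends → [18, 20]
22 → extends → [18, 20, 22]
24 → extends → [18, 20, 22, 24]
3 → replaces 18 → [3, 20, 22, 24]
26 → extends → [3, 20, 22, 24, 26]
28 → extends → [3, 20, 22, 24, 26, 28]
30 → extends → [3, 20, 22, 24, 26, 28, 30]
32 → extends → [3, 20, 22, 24, 26, 28, 30, 32]
7 → replaces 20 → [3, 7, 22, 24, 26, 28, 30, 32]
39 → extends → [3, 7, 22, 24, 26, 28, 30, 32, 39]
33 → replaces 39 → [3, 7, 22, 24, 26, 28, 30, 32, 33]
26 → replaces 28 → [3, 7, 22, 24, 26, 26, 30, 32, 33]
13 → replaces 22 → [3, 7, 13, 24, 26, 26, 30, 32, 33]
34 → extends → [3, 7, 13, 24, 26, 26, 30, 32, 33, 34]
35 → extends → [3, 7, 13, 24, 26, 26, 30, 32, 33, 34, 35]
Eleven tails, so the longest non-decreasing subsequence has length 11 (e.g. 18, 20, 22, 24, 26, 28, 30, 32, 33, 34, 35).

11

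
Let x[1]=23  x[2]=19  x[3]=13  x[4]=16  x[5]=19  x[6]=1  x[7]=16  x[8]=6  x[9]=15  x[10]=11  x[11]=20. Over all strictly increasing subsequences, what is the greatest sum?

68

Let S[i] be the best sum of a strictly increasing subsequence ending at i:
i:      1  2  3  4  5  6  7  8  9 10 11
x[i]:  23 19 13 16 19  1 16  6 15 11 20
S:     23 19 13 29 48  1 29  7 28 18 68
Maximum is 68 (e.g. 13 + 16 + 19 + 20).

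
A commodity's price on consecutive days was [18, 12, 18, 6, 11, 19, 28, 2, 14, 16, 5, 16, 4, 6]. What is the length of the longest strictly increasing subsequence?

4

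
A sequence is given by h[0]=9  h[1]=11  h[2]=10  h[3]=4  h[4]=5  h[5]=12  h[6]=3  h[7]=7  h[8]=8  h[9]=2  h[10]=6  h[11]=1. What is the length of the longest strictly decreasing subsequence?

6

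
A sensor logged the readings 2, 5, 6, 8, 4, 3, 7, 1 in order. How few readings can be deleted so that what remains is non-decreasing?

4

Fewest deletions = n − (longest non-decreasing subsequence).
Patience tails:
2 → extends → [2]
5 → extends → [2, 5]
6 → extends → [2, 5, 6]
8 → extends → [2, 5, 6, 8]
4 → replaces 5 → [2, 4, 6, 8]
3 → replaces 4 → [2, 3, 6, 8]
7 → replaces 8 → [2, 3, 6, 7]
1 → replaces 2 → [1, 3, 6, 7]
Longest non-decreasing subsequence has length 4, so deletions = 8 − 4 = 4.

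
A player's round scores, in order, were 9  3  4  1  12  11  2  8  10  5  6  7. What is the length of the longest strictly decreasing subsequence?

4

Let dp[i] be the longest strictly decreasing subsequence ending at i:
i:      1  2  3  4  5  6  7  8  9 10 11 12
a[i]:   9  3  4  1 12 11  2  8 10  5  6  7
dp:     1  2  2  3  1  2  3  3  3  4  4  4
Maximum is 4.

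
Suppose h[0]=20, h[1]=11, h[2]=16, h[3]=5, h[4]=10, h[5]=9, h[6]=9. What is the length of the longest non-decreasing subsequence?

Track the smallest tail for each achievable length (allowing ties):
20 → extends → [20]
11 → replaces 20 → [11]
16 → extends → [11, 16]
5 → replaces 11 → [5, 16]
10 → replaces 16 → [5, 10]
9 → replaces 10 → [5, 9]
9 → extends → [5, 9, 9]
Three tails, so the longest non-decreasing subsequence has length 3 (e.g. 5, 9, 9).

3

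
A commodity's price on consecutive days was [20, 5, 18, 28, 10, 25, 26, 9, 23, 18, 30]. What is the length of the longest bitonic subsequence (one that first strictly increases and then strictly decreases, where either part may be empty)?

inc[i] = longest strictly increasing subsequence ending at i; dec[i] = longest strictly decreasing subsequence starting at i:
i:      1  2  3  4  5  6  7  8  9 10 11
a[i]:  20  5 18 28 10 25 26  9 23 18 30
inc:    1  1  2  3  2  3  4  2  3  3  5
dec:    4  1  3  4  2  3  3  1  2  1  1
Best peak at i=4 (value 28): inc=3, dec=4, length 3+4−1 = 6.

6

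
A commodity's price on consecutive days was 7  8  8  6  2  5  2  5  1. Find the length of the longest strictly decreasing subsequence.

5

Let dp[i] be the longest strictly decreasing subsequence ending at i:
i:     1 2 3 4 5 6 7 8 9
a[i]:  7 8 8 6 2 5 2 5 1
dp:    1 1 1 2 3 3 4 3 5
Maximum is 5.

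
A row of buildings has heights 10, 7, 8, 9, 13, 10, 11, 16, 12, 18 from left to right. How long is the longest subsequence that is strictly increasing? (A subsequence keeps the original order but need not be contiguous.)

Let dp[i] be the length of the longest such subsequence ending at index i:
i:      1  2  3  4  5  6  7  8  9 10
a[i]:  10  7  8  9 13 10 11 16 12 18
dp:     1  1  2  3  4  4  5  6  6  7
Maximum dp value is 7.

7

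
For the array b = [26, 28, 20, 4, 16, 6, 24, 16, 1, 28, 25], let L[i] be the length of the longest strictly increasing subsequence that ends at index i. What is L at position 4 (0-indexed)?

dp[i] = 1 + max{dp[j] : j<i, b[j]<b[i]} (or 1 if no such j):
i:      0  1  2  3  4  5  6  7  8  9 10
b[i]:  26 28 20  4 16  6 24 16  1 28 25
dp:     1  2  1  1  2  2  3  3  1  4  4
At index 4 the value is 2.

2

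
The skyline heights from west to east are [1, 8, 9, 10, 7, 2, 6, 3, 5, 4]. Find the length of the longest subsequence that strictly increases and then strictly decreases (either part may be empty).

8

inc[i] = longest strictly increasing subsequence ending at i; dec[i] = longest strictly decreasing subsequence starting at i:
i:      1  2  3  4  5  6  7  8  9 10
a[i]:   1  8  9 10  7  2  6  3  5  4
inc:    1  2  3  4  2  2  3  3  4  4
dec:    1  5  5  5  4  1  3  1  2  1
Best peak at i=4 (value 10): inc=4, dec=5, length 4+5−1 = 8.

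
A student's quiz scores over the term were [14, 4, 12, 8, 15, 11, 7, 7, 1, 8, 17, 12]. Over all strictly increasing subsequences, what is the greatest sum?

Let S[i] be the best sum of a strictly increasing subsequence ending at i:
i:      1  2  3  4  5  6  7  8  9 10 11 12
a[i]:  14  4 12  8 15 11  7  7  1  8 17 12
S:     14  4 16 12 31 23 11 11  1 19 48 35
Maximum is 48 (e.g. 4 + 12 + 15 + 17).

48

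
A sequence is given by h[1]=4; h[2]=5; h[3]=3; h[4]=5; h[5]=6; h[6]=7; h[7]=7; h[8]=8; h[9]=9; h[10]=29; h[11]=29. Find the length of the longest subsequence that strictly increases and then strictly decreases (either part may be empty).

inc[i] = longest strictly increasing subsequence ending at i; dec[i] = longest strictly decreasing subsequence starting at i:
i:      1  2  3  4  5  6  7  8  9 10 11
h[i]:   4  5  3  5  6  7  7  8  9 29 29
inc:    1  2  1  2  3  4  4  5  6  7  7
dec:    2  2  1  1  1  1  1  1  1  1  1
Best peak at i=10 (value 29): inc=7, dec=1, length 7+1−1 = 7.

7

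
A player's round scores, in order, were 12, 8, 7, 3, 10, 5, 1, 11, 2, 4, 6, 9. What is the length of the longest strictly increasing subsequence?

5

Track the smallest tail for each achievable length (strict):
12 → extends → [12]
8 → replaces 12 → [8]
7 → replaces 8 → [7]
3 → replaces 7 → [3]
10 → extends → [3, 10]
5 → replaces 10 → [3, 5]
1 → replaces 3 → [1, 5]
11 → extends → [1, 5, 11]
2 → replaces 5 → [1, 2, 11]
4 → replaces 11 → [1, 2, 4]
6 → extends → [1, 2, 4, 6]
9 → extends → [1, 2, 4, 6, 9]
Five tails, so the longest strictly increasing subsequence has length 5 (e.g. 1, 2, 4, 6, 9).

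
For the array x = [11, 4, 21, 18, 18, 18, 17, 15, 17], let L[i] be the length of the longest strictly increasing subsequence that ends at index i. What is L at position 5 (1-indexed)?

dp[i] = 1 + max{dp[j] : j<i, x[j]<x[i]} (or 1 if no such j):
i:      1  2  3  4  5  6  7  8  9
x[i]:  11  4 21 18 18 18 17 15 17
dp:     1  1  2  2  2  2  2  2  3
At index 5 the value is 2.

2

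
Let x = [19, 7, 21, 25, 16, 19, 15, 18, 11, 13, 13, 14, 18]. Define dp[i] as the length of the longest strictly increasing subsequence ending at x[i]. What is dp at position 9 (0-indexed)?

dp[i] = 1 + max{dp[j] : j<i, x[j]<x[i]} (or 1 if no such j):
i:      0  1  2  3  4  5  6  7  8  9 10 11 12
x[i]:  19  7 21 25 16 19 15 18 11 13 13 14 18
dp:     1  1  2  3  2  3  2  3  2  3  3  4  5
At index 9 the value is 3.

3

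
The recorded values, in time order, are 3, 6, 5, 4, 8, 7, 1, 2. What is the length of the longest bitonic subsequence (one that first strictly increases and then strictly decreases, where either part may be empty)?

inc[i] = longest strictly increasing subsequence ending at i; dec[i] = longest strictly decreasing subsequence starting at i:
i:     1 2 3 4 5 6 7 8
a[i]:  3 6 5 4 8 7 1 2
inc:   1 2 2 2 3 3 1 2
dec:   2 4 3 2 3 2 1 1
Best peak at i=2 (value 6): inc=2, dec=4, length 2+4−1 = 5.

5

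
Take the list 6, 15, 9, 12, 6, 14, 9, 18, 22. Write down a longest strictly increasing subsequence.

Patience tails give the LIS length; then backtrack through the dp parents:
6 → extends → [6]
15 → extends → [6, 15]
9 → replaces 15 → [6, 9]
12 → extends → [6, 9, 12]
6 → already a tail → [6, 9, 12]
14 → extends → [6, 9, 12, 14]
9 → already a tail → [6, 9, 12, 14]
18 → extends → [6, 9, 12, 14, 18]
22 → extends → [6, 9, 12, 14, 18, 22]
Length 6; one witness is 6, 9, 12, 14, 18, 22.

6, 9, 12, 14, 18, 22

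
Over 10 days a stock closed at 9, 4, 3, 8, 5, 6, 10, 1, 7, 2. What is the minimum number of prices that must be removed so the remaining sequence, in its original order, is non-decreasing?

6

Fewest deletions = n − (longest non-decreasing subsequence).
i:      1  2  3  4  5  6  7  8  9 10
a[i]:   9  4  3  8  5  6 10  1  7  2
dp:     1  1  1  2  2  3  4  1  4  2
max dp = 4, so deletions = 10 − 4 = 6.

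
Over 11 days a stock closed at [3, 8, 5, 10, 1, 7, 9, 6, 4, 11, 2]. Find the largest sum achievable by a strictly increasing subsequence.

Let S[i] be the best sum of a strictly increasing subsequence ending at i:
i:      1  2  3  4  5  6  7  8  9 10 11
a[i]:   3  8  5 10  1  7  9  6  4 11  2
S:      3 11  8 21  1 15 24 14  7 35  3
Maximum is 35 (e.g. 3 + 5 + 7 + 9 + 11).

35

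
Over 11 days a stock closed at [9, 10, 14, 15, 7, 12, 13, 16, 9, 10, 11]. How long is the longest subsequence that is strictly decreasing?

3

Let dp[i] be the longest strictly decreasing subsequence ending at i:
i:      1  2  3  4  5  6  7  8  9 10 11
a[i]:   9 10 14 15  7 12 13 16  9 10 11
dp:     1  1  1  1  2  2  2  1  3  3  3
Maximum is 3.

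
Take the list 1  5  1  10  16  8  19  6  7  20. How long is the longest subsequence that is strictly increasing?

6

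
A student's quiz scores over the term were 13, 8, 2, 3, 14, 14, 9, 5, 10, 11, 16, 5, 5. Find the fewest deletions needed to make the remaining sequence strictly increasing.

7

Fewest deletions = n − (longest strictly increasing subsequence).
Patience tails:
13 → extends → [13]
8 → replaces 13 → [8]
2 → replaces 8 → [2]
3 → extends → [2, 3]
14 → extends → [2, 3, 14]
14 → already a tail → [2, 3, 14]
9 → replaces 14 → [2, 3, 9]
5 → replaces 9 → [2, 3, 5]
10 → extends → [2, 3, 5, 10]
11 → extends → [2, 3, 5, 10, 11]
16 → extends → [2, 3, 5, 10, 11, 16]
5 → already a tail → [2, 3, 5, 10, 11, 16]
5 → already a tail → [2, 3, 5, 10, 11, 16]
Longest strictly increasing subsequence has length 6, so deletions = 13 − 6 = 7.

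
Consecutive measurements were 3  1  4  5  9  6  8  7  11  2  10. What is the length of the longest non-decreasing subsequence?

6

Track the smallest tail for each achievable length (allowing ties):
3 → extends → [3]
1 → replaces 3 → [1]
4 → extends → [1, 4]
5 → extends → [1, 4, 5]
9 → extends → [1, 4, 5, 9]
6 → replaces 9 → [1, 4, 5, 6]
8 → extends → [1, 4, 5, 6, 8]
7 → replaces 8 → [1, 4, 5, 6, 7]
11 → extends → [1, 4, 5, 6, 7, 11]
2 → replaces 4 → [1, 2, 5, 6, 7, 11]
10 → replaces 11 → [1, 2, 5, 6, 7, 10]
Six tails, so the longest non-decreasing subsequence has length 6 (e.g. 3, 4, 5, 6, 8, 11).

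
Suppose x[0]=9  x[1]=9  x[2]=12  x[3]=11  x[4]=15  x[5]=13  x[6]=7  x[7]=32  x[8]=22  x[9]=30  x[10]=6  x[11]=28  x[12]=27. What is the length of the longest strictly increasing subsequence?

5

Let dp[i] be the length of the longest such subsequence ending at index i:
i:      0  1  2  3  4  5  6  7  8  9 10 11 12
x[i]:   9  9 12 11 15 13  7 32 22 30  6 28 27
dp:     1  1  2  2  3  3  1  4  4  5  1  5  5
Maximum dp value is 5.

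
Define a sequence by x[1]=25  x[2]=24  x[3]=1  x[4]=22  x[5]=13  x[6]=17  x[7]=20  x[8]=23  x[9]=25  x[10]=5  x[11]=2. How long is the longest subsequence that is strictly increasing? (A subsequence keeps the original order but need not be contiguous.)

Let dp[i] be the length of the longest such subsequence ending at index i:
i:      1  2  3  4  5  6  7  8  9 10 11
x[i]:  25 24  1 22 13 17 20 23 25  5  2
dp:     1  1  1  2  2  3  4  5  6  2  2
Maximum dp value is 6.

6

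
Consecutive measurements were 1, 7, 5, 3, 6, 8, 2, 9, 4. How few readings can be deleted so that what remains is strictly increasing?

4

Fewest deletions = n − (longest strictly increasing subsequence).
Patience tails:
1 → extends → [1]
7 → extends → [1, 7]
5 → replaces 7 → [1, 5]
3 → replaces 5 → [1, 3]
6 → extends → [1, 3, 6]
8 → extends → [1, 3, 6, 8]
2 → replaces 3 → [1, 2, 6, 8]
9 → extends → [1, 2, 6, 8, 9]
4 → replaces 6 → [1, 2, 4, 8, 9]
Longest strictly increasing subsequence has length 5, so deletions = 9 − 5 = 4.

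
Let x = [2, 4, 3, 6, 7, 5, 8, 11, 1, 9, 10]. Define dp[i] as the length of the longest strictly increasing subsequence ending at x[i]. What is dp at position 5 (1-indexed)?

4

dp[i] = 1 + max{dp[j] : j<i, x[j]<x[i]} (or 1 if no such j):
i:      1  2  3  4  5  6  7  8  9 10 11
x[i]:   2  4  3  6  7  5  8 11  1  9 10
dp:     1  2  2  3  4  3  5  6  1  6  7
At index 5 the value is 4.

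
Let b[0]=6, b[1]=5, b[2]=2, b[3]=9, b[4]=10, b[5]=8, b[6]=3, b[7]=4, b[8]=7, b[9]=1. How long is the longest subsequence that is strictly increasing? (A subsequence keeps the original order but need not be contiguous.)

4

Let dp[i] be the length of the longest such subsequence ending at index i:
i:      0  1  2  3  4  5  6  7  8  9
b[i]:   6  5  2  9 10  8  3  4  7  1
dp:     1  1  1  2  3  2  2  3  4  1
Maximum dp value is 4.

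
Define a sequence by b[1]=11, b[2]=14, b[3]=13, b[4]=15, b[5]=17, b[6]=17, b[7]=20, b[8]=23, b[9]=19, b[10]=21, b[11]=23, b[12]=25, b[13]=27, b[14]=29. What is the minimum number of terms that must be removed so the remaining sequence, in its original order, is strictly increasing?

4

Fewest deletions = n − (longest strictly increasing subsequence).
i:      1  2  3  4  5  6  7  8  9 10 11 12 13 14
b[i]:  11 14 13 15 17 17 20 23 19 21 23 25 27 29
dp:     1  2  2  3  4  4  5  6  5  6  7  8  9 10
max dp = 10, so deletions = 14 − 10 = 4.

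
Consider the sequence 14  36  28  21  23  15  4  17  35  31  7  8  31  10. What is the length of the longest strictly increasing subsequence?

Let dp[i] be the length of the longest such subsequence ending at index i:
i:      1  2  3  4  5  6  7  8  9 10 11 12 13 14
a[i]:  14 36 28 21 23 15  4 17 35 31  7  8 31 10
dp:     1  2  2  2  3  2  1  3  4  4  2  3  4  4
Maximum dp value is 4.

4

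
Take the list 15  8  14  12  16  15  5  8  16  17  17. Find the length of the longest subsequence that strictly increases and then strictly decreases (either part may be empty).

5

inc[i] = longest strictly increasing subsequence ending at i; dec[i] = longest strictly decreasing subsequence starting at i:
i:      1  2  3  4  5  6  7  8  9 10 11
a[i]:  15  8 14 12 16 15  5  8 16 17 17
inc:    1  1  2  2  3  3  1  2  4  5  5
dec:    4  2  3  2  3  2  1  1  1  1  1
Best peak at i=5 (value 16): inc=3, dec=3, length 3+3−1 = 5.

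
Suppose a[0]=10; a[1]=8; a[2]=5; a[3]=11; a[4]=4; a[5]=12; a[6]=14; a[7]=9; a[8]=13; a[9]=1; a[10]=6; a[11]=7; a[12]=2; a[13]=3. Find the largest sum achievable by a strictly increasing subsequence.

47

Let S[i] be the best sum of a strictly increasing subsequence ending at i:
i:      0  1  2  3  4  5  6  7  8  9 10 11 12 13
a[i]:  10  8  5 11  4 12 14  9 13  1  6  7  2  3
S:     10  8  5 21  4 33 47 17 46  1 11 18  3  6
Maximum is 47 (e.g. 10 + 11 + 12 + 14).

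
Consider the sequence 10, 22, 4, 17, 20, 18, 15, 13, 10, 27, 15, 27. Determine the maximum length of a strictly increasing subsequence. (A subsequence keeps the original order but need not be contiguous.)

4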